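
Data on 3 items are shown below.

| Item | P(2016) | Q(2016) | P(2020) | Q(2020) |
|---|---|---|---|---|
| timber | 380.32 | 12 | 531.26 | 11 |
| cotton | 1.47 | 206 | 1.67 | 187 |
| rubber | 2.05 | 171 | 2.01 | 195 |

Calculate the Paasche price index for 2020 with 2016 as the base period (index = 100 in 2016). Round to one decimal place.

Paasche price index uses current-period quantities as weights.
ΣP(2020)·Q(2020) = 531.26×11 + 1.67×187 + 2.01×195 = 5843.86 + 312.29 + 391.95 = 6548.1
ΣP(2016)·Q(2020) = 380.32×11 + 1.47×187 + 2.05×195 = 4183.52 + 274.89 + 399.75 = 4858.16
Index = 6548.1 / 4858.16 × 100 = 134.7856

134.8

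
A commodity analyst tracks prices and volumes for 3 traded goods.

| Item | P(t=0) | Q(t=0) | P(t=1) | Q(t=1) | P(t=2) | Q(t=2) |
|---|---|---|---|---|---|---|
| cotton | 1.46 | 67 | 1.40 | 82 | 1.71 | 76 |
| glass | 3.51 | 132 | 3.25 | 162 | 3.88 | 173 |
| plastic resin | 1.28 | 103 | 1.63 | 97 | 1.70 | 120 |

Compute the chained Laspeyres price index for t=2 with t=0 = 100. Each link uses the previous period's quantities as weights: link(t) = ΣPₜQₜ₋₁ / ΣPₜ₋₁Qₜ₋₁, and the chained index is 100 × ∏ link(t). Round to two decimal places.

116.41

Link t=0→t=1:
ΣP(t=1)Q(t=0) = 1.40×67 + 3.25×132 + 1.63×103 = 93.8 + 429 + 167.89 = 690.69
ΣP(t=0)Q(t=0) = 1.46×67 + 3.51×132 + 1.28×103 = 97.82 + 463.32 + 131.84 = 692.98
link = 690.69/692.98 = 0.996695
Link t=1→t=2:
ΣP(t=2)Q(t=1) = 1.71×82 + 3.88×162 + 1.70×97 = 140.22 + 628.56 + 164.9 = 933.68
ΣP(t=1)Q(t=1) = 1.40×82 + 3.25×162 + 1.63×97 = 114.8 + 526.5 + 158.11 = 799.41
link = 933.68/799.41 = 1.167961
Chained index = 100 × 0.996695 × 1.167961 = 116.4102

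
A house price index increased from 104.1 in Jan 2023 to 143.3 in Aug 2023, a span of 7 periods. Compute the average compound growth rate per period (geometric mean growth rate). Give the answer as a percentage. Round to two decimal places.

4.67%

Growth factor = (143.3/104.1)^(1/7) = (1.376561)^(1/7) = 1.046714
Growth rate = 1.046714 − 1 = 0.046714 = 4.6714%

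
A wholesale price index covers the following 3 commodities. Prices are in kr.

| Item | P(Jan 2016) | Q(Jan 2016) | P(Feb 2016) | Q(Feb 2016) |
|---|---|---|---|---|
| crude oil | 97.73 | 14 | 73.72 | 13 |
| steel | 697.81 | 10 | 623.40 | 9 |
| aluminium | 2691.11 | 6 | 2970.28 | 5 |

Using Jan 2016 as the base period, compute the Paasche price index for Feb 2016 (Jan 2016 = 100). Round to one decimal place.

102.0

Paasche price index uses current-period quantities as weights.
ΣP(Feb 2016)·Q(Feb 2016) = 73.72×13 + 623.40×9 + 2970.28×5 = 958.36 + 5610.6 + 14851.4 = 21420.36
ΣP(Jan 2016)·Q(Feb 2016) = 97.73×13 + 697.81×9 + 2691.11×5 = 1270.49 + 6280.29 + 13455.55 = 21006.33
Index = 21420.36 / 21006.33 × 100 = 101.9710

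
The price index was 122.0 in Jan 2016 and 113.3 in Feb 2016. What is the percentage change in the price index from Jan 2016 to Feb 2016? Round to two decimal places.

Change = (113.3 − 122.0) / 122.0 × 100
       = -8.7 / 122.0 × 100 = -7.1311%

-7.13%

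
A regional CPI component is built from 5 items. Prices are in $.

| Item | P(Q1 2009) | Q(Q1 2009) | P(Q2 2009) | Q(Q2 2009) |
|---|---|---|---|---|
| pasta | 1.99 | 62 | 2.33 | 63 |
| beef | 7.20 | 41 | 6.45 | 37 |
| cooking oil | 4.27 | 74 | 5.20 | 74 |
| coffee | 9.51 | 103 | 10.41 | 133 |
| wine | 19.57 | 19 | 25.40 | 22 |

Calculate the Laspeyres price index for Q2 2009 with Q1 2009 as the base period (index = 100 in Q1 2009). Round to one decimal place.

Laspeyres price index uses base-period quantities as weights.
ΣP(Q2 2009)·Q(Q1 2009) = 2.33×62 + 6.45×41 + 5.20×74 + 10.41×103 + 25.40×19 = 144.46 + 264.45 + 384.8 + 1072.23 + 482.6 = 2348.54
ΣP(Q1 2009)·Q(Q1 2009) = 1.99×62 + 7.20×41 + 4.27×74 + 9.51×103 + 19.57×19 = 123.38 + 295.2 + 315.98 + 979.53 + 371.83 = 2085.92
Index = 2348.54 / 2085.92 × 100 = 112.5901

112.6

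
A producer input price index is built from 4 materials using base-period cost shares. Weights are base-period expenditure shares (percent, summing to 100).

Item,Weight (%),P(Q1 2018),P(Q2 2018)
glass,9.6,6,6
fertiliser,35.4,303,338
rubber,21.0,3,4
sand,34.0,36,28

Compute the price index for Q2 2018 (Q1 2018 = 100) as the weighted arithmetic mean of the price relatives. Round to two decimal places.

glass: 9.6 × (6/6) = 9.6 × 1.000000 = 9.6000
fertiliser: 35.4 × (338/303) = 35.4 × 1.115512 = 39.4891
rubber: 21.0 × (4/3) = 21.0 × 1.333333 = 28.0000
sand: 34.0 × (28/36) = 34.0 × 0.777778 = 26.4444
Index = Σ wᵢ·(p₁ᵢ/p₀ᵢ) = 9.6000 + 39.4891 + 28.0000 + 26.4444 = 103.5336

103.53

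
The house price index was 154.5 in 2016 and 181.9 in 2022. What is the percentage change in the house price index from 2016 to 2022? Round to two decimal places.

17.73%

Change = (181.9 − 154.5) / 154.5 × 100
       = 27.4 / 154.5 × 100 = 17.7346%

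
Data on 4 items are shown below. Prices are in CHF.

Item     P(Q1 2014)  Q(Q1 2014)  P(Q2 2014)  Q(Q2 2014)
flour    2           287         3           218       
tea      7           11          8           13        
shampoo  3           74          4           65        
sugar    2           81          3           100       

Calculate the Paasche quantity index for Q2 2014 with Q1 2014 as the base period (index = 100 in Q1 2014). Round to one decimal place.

88.6

Paasche quantity index uses current-period prices as weights.
ΣP(Q2 2014)·Q(Q2 2014) = 3×218 + 8×13 + 4×65 + 3×100 = 654 + 104 + 260 + 300 = 1318
ΣP(Q2 2014)·Q(Q1 2014) = 3×287 + 8×11 + 4×74 + 3×81 = 861 + 88 + 296 + 243 = 1488
Index = 1318 / 1488 × 100 = 88.5753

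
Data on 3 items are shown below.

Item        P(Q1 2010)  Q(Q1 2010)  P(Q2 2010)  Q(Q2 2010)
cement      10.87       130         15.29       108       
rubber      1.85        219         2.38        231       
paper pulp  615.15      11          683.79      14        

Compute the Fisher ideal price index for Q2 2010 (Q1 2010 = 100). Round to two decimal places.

116.06

Laspeyres component (base-period weights):
ΣP(Q2 2010)Q(Q1 2010) = 15.29×130 + 2.38×219 + 683.79×11 = 1987.7 + 521.22 + 7521.69 = 10030.61
ΣP(Q1 2010)Q(Q1 2010) = 10.87×130 + 1.85×219 + 615.15×11 = 1413.1 + 405.15 + 6766.65 = 8584.9
L = 10030.61 / 8584.9 × 100 = 116.8401
Paasche component (current-period weights):
ΣP(Q2 2010)Q(Q2 2010) = 15.29×108 + 2.38×231 + 683.79×14 = 1651.32 + 549.78 + 9573.06 = 11774.16
ΣP(Q1 2010)Q(Q2 2010) = 10.87×108 + 1.85×231 + 615.15×14 = 1173.96 + 427.35 + 8612.1 = 10213.41
P = 11774.16 / 10213.41 × 100 = 115.2814
Fisher = √(L × P) = √(116.8401 × 115.2814) = 116.0581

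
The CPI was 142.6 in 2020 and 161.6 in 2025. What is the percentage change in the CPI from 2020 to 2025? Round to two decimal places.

Change = (161.6 − 142.6) / 142.6 × 100
       = 19.0 / 142.6 × 100 = 13.3240%

13.32%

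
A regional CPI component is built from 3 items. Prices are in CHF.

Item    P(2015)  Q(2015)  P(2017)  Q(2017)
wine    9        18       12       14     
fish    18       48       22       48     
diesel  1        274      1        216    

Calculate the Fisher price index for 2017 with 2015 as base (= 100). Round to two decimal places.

Laspeyres component (base-period weights):
ΣP(2017)Q(2015) = 12×18 + 22×48 + 1×274 = 216 + 1056 + 274 = 1546
ΣP(2015)Q(2015) = 9×18 + 18×48 + 1×274 = 162 + 864 + 274 = 1300
L = 1546 / 1300 × 100 = 118.9231
Paasche component (current-period weights):
ΣP(2017)Q(2017) = 12×14 + 22×48 + 1×216 = 168 + 1056 + 216 = 1440
ΣP(2015)Q(2017) = 9×14 + 18×48 + 1×216 = 126 + 864 + 216 = 1206
P = 1440 / 1206 × 100 = 119.4030
Fisher = √(L × P) = √(118.9231 × 119.4030) = 119.1628

119.16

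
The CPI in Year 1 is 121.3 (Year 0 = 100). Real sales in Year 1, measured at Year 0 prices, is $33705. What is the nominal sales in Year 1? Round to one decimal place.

Nominal = Real × (Index/100) = 33705 × (121.3/100)
        = 33705 × 1.213 = 40884.1650

40884.2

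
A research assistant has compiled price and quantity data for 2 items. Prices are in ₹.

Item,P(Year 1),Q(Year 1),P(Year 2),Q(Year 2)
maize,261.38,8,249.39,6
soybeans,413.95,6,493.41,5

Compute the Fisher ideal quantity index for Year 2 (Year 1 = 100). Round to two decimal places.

79.75

Laspeyres component (base-period weights):
ΣP(Year 1)Q(Year 2) = 261.38×6 + 413.95×5 = 1568.28 + 2069.75 = 3638.03
ΣP(Year 1)Q(Year 1) = 261.38×8 + 413.95×6 = 2091.04 + 2483.7 = 4574.74
L = 3638.03 / 4574.74 × 100 = 79.5243
Paasche component (current-period weights):
ΣP(Year 2)Q(Year 2) = 249.39×6 + 493.41×5 = 1496.34 + 2467.05 = 3963.39
ΣP(Year 2)Q(Year 1) = 249.39×8 + 493.41×6 = 1995.12 + 2960.46 = 4955.58
P = 3963.39 / 4955.58 × 100 = 79.9783
Fisher = √(L × P) = √(79.5243 × 79.9783) = 79.7510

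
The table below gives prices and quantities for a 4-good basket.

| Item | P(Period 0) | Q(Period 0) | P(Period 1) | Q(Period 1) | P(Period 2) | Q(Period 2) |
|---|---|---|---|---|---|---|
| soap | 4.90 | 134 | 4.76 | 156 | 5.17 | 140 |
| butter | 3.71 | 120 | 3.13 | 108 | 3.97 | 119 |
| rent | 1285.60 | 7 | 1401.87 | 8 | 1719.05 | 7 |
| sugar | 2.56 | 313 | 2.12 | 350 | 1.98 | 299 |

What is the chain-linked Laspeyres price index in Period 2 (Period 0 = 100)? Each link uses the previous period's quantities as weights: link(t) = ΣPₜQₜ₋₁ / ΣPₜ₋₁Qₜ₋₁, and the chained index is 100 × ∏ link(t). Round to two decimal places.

126.76

Link Period 0→Period 1:
ΣP(Period 1)Q(Period 0) = 4.76×134 + 3.13×120 + 1401.87×7 + 2.12×313 = 637.84 + 375.6 + 9813.09 + 663.56 = 11490.09
ΣP(Period 0)Q(Period 0) = 4.90×134 + 3.71×120 + 1285.60×7 + 2.56×313 = 656.6 + 445.2 + 8999.2 + 801.28 = 10902.28
link = 11490.09/10902.28 = 1.053916
Link Period 1→Period 2:
ΣP(Period 2)Q(Period 1) = 5.17×156 + 3.97×108 + 1719.05×8 + 1.98×350 = 806.52 + 428.76 + 13752.4 + 693 = 15680.68
ΣP(Period 1)Q(Period 1) = 4.76×156 + 3.13×108 + 1401.87×8 + 2.12×350 = 742.56 + 338.04 + 11214.96 + 742 = 13037.56
link = 15680.68/13037.56 = 1.202731
Chained index = 100 × 1.053916 × 1.202731 = 126.7578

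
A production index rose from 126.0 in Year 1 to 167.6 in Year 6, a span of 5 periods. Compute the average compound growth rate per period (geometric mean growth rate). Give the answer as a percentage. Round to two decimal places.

Growth factor = (167.6/126.0)^(1/5) = (1.330159)^(1/5) = 1.058719
Growth rate = 1.058719 − 1 = 0.058719 = 5.8719%

5.87%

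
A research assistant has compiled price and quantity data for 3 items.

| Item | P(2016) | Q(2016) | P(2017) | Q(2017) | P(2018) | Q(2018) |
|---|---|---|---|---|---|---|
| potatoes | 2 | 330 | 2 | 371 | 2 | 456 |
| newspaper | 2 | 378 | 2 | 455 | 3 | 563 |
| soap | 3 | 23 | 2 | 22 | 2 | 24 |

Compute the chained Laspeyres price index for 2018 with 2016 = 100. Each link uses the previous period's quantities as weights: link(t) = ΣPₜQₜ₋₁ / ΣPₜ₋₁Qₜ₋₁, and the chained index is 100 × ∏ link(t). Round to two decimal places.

Link 2016→2017:
ΣP(2017)Q(2016) = 2×330 + 2×378 + 2×23 = 660 + 756 + 46 = 1462
ΣP(2016)Q(2016) = 2×330 + 2×378 + 3×23 = 660 + 756 + 69 = 1485
link = 1462/1485 = 0.984512
Link 2017→2018:
ΣP(2018)Q(2017) = 2×371 + 3×455 + 2×22 = 742 + 1365 + 44 = 2151
ΣP(2017)Q(2017) = 2×371 + 2×455 + 2×22 = 742 + 910 + 44 = 1696
link = 2151/1696 = 1.268278
Chained index = 100 × 0.984512 × 1.268278 = 124.8635

124.86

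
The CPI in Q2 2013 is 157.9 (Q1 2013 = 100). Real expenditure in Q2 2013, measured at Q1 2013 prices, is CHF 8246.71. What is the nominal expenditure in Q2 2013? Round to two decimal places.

Nominal = Real × (Index/100) = 8246.71 × (157.9/100)
        = 8246.71 × 1.579 = 13021.5551

13021.56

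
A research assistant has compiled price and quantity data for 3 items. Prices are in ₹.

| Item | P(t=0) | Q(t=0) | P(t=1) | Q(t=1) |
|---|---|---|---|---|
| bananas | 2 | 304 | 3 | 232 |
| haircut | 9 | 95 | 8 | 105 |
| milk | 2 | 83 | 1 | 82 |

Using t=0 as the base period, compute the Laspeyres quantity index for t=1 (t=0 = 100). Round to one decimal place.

96.6

Laspeyres quantity index uses base-period prices as weights.
ΣP(t=0)·Q(t=1) = 2×232 + 9×105 + 2×82 = 464 + 945 + 164 = 1573
ΣP(t=0)·Q(t=0) = 2×304 + 9×95 + 2×83 = 608 + 855 + 166 = 1629
Index = 1573 / 1629 × 100 = 96.5623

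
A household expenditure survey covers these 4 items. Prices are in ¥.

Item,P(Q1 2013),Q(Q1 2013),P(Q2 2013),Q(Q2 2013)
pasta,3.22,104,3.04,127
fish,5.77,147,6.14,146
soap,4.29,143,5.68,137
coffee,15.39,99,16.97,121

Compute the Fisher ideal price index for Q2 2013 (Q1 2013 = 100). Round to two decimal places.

Laspeyres component (base-period weights):
ΣP(Q2 2013)Q(Q1 2013) = 3.04×104 + 6.14×147 + 5.68×143 + 16.97×99 = 316.16 + 902.58 + 812.24 + 1680.03 = 3711.01
ΣP(Q1 2013)Q(Q1 2013) = 3.22×104 + 5.77×147 + 4.29×143 + 15.39×99 = 334.88 + 848.19 + 613.47 + 1523.61 = 3320.15
L = 3711.01 / 3320.15 × 100 = 111.7724
Paasche component (current-period weights):
ΣP(Q2 2013)Q(Q2 2013) = 3.04×127 + 6.14×146 + 5.68×137 + 16.97×121 = 386.08 + 896.44 + 778.16 + 2053.37 = 4114.05
ΣP(Q1 2013)Q(Q2 2013) = 3.22×127 + 5.77×146 + 4.29×137 + 15.39×121 = 408.94 + 842.42 + 587.73 + 1862.19 = 3701.28
P = 4114.05 / 3701.28 × 100 = 111.1521
Fisher = √(L × P) = √(111.7724 × 111.1521) = 111.4618

111.46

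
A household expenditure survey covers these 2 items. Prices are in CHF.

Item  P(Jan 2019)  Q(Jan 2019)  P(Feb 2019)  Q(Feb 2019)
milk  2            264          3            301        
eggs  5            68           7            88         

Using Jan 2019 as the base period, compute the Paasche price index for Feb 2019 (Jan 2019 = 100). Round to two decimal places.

Paasche price index uses current-period quantities as weights.
ΣP(Feb 2019)·Q(Feb 2019) = 3×301 + 7×88 = 903 + 616 = 1519
ΣP(Jan 2019)·Q(Feb 2019) = 2×301 + 5×88 = 602 + 440 = 1042
Index = 1519 / 1042 × 100 = 145.7774

145.78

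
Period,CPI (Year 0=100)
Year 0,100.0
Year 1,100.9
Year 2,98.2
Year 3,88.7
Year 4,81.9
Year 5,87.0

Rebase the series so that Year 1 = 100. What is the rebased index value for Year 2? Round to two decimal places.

Rebased(Year 2) = 98.2 / 100.9 × 100 = 97.3241

97.32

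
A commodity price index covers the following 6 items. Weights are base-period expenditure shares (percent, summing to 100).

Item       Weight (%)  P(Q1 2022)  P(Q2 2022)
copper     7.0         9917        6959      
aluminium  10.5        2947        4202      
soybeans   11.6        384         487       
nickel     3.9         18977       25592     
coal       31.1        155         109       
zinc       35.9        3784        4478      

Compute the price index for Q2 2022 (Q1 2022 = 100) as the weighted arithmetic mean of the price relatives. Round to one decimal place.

copper: 7.0 × (6959/9917) = 7.0 × 0.701724 = 4.9121
aluminium: 10.5 × (4202/2947) = 10.5 × 1.425857 = 14.9715
soybeans: 11.6 × (487/384) = 11.6 × 1.268229 = 14.7115
nickel: 3.9 × (25592/18977) = 3.9 × 1.348580 = 5.2595
coal: 31.1 × (109/155) = 31.1 × 0.703226 = 21.8703
zinc: 35.9 × (4478/3784) = 35.9 × 1.183404 = 42.4842
Index = Σ wᵢ·(p₁ᵢ/p₀ᵢ) = 4.9121 + 14.9715 + 14.7115 + 5.2595 + 21.8703 + 42.4842 = 104.2090

104.2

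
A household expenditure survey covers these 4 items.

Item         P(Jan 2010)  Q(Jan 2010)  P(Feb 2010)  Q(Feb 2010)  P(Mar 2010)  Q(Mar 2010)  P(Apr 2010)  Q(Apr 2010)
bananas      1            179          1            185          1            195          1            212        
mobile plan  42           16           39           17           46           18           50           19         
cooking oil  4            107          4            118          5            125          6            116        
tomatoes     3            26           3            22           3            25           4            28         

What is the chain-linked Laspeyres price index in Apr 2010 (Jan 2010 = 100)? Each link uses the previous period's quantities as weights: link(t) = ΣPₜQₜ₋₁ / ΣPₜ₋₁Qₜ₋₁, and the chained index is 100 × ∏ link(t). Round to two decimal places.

Link Jan 2010→Feb 2010:
ΣP(Feb 2010)Q(Jan 2010) = 1×179 + 39×16 + 4×107 + 3×26 = 179 + 624 + 428 + 78 = 1309
ΣP(Jan 2010)Q(Jan 2010) = 1×179 + 42×16 + 4×107 + 3×26 = 179 + 672 + 428 + 78 = 1357
link = 1309/1357 = 0.964628
Link Feb 2010→Mar 2010:
ΣP(Mar 2010)Q(Feb 2010) = 1×185 + 46×17 + 5×118 + 3×22 = 185 + 782 + 590 + 66 = 1623
ΣP(Feb 2010)Q(Feb 2010) = 1×185 + 39×17 + 4×118 + 3×22 = 185 + 663 + 472 + 66 = 1386
link = 1623/1386 = 1.170996
Link Mar 2010→Apr 2010:
ΣP(Apr 2010)Q(Mar 2010) = 1×195 + 50×18 + 6×125 + 4×25 = 195 + 900 + 750 + 100 = 1945
ΣP(Mar 2010)Q(Mar 2010) = 1×195 + 46×18 + 5×125 + 3×25 = 195 + 828 + 625 + 75 = 1723
link = 1945/1723 = 1.128845
Chained index = 100 × 0.964628 × 1.170996 × 1.128845 = 127.5115

127.51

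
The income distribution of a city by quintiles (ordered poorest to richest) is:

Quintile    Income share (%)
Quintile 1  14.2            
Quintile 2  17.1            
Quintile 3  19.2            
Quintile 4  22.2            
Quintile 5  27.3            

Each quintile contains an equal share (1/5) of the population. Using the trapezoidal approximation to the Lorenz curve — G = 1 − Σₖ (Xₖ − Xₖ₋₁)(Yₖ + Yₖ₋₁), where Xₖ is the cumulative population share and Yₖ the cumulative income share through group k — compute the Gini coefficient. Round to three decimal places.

Cumulative income shares Yₖ: 0.1420, 0.3130, 0.5050, 0.7270, 1.0000
Σ (Xₖ−Xₖ₋₁)(Yₖ+Yₖ₋₁) = (1/5)(0.1420+0.0000) + (1/5)(0.3130+0.1420) + (1/5)(0.5050+0.3130) + (1/5)(0.7270+0.5050) + (1/5)(1.0000+0.7270)
  = 0.0284 + 0.0910 + 0.1636 + 0.2464 + 0.3454 = 0.8748
G = 1 − 0.8748 = 0.1252

0.125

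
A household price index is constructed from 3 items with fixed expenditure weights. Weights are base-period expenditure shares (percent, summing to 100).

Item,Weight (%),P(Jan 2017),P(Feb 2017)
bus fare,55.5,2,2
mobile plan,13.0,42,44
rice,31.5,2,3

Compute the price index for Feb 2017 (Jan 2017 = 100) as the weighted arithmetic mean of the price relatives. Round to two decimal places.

116.37

bus fare: 55.5 × (2/2) = 55.5 × 1.000000 = 55.5000
mobile plan: 13.0 × (44/42) = 13.0 × 1.047619 = 13.6190
rice: 31.5 × (3/2) = 31.5 × 1.500000 = 47.2500
Index = Σ wᵢ·(p₁ᵢ/p₀ᵢ) = 55.5000 + 13.6190 + 47.2500 = 116.3690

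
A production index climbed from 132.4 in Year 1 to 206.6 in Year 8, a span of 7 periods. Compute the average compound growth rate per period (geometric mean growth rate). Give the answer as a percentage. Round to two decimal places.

6.56%

Growth factor = (206.6/132.4)^(1/7) = (1.560423)^(1/7) = 1.065629
Growth rate = 1.065629 − 1 = 0.065629 = 6.5629%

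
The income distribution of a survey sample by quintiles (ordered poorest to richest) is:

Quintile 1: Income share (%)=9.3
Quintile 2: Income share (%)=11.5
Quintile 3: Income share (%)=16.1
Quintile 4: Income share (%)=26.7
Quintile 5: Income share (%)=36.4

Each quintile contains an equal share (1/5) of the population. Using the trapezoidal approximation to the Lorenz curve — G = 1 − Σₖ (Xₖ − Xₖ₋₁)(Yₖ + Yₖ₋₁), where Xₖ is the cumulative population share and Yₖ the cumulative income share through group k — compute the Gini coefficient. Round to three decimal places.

0.278

Cumulative income shares Yₖ: 0.0930, 0.2080, 0.3690, 0.6360, 1.0000
Σ (Xₖ−Xₖ₋₁)(Yₖ+Yₖ₋₁) = (1/5)(0.0930+0.0000) + (1/5)(0.2080+0.0930) + (1/5)(0.3690+0.2080) + (1/5)(0.6360+0.3690) + (1/5)(1.0000+0.6360)
  = 0.0186 + 0.0602 + 0.1154 + 0.2010 + 0.3272 = 0.7224
G = 1 − 0.7224 = 0.2776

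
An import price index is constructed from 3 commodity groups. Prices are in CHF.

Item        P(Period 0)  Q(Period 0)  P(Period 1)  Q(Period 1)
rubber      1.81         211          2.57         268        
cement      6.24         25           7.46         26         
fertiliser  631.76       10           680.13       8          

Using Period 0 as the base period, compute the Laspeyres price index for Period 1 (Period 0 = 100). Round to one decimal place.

109.8

Laspeyres price index uses base-period quantities as weights.
ΣP(Period 1)·Q(Period 0) = 2.57×211 + 7.46×25 + 680.13×10 = 542.27 + 186.5 + 6801.3 = 7530.07
ΣP(Period 0)·Q(Period 0) = 1.81×211 + 6.24×25 + 631.76×10 = 381.91 + 156 + 6317.6 = 6855.51
Index = 7530.07 / 6855.51 × 100 = 109.8397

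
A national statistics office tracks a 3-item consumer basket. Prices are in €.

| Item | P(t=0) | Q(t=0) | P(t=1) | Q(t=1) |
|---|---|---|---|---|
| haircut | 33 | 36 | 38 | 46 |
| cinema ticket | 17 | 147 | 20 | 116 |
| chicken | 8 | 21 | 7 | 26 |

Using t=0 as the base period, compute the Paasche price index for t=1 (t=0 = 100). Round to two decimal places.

114.93

Paasche price index uses current-period quantities as weights.
ΣP(t=1)·Q(t=1) = 38×46 + 20×116 + 7×26 = 1748 + 2320 + 182 = 4250
ΣP(t=0)·Q(t=1) = 33×46 + 17×116 + 8×26 = 1518 + 1972 + 208 = 3698
Index = 4250 / 3698 × 100 = 114.9270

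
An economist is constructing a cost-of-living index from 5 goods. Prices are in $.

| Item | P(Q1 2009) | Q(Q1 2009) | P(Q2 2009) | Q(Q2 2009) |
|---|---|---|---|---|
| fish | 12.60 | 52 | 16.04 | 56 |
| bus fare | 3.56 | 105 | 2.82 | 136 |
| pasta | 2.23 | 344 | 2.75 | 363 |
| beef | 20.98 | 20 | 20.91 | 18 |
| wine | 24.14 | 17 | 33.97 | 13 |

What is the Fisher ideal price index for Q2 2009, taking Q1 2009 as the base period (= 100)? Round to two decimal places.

116.05

Laspeyres component (base-period weights):
ΣP(Q2 2009)Q(Q1 2009) = 16.04×52 + 2.82×105 + 2.75×344 + 20.91×20 + 33.97×17 = 834.08 + 296.1 + 946 + 418.2 + 577.49 = 3071.87
ΣP(Q1 2009)Q(Q1 2009) = 12.60×52 + 3.56×105 + 2.23×344 + 20.98×20 + 24.14×17 = 655.2 + 373.8 + 767.12 + 419.6 + 410.38 = 2626.1
L = 3071.87 / 2626.1 × 100 = 116.9746
Paasche component (current-period weights):
ΣP(Q2 2009)Q(Q2 2009) = 16.04×56 + 2.82×136 + 2.75×363 + 20.91×18 + 33.97×13 = 898.24 + 383.52 + 998.25 + 376.38 + 441.61 = 3098
ΣP(Q1 2009)Q(Q2 2009) = 12.60×56 + 3.56×136 + 2.23×363 + 20.98×18 + 24.14×13 = 705.6 + 484.16 + 809.49 + 377.64 + 313.82 = 2690.71
P = 3098 / 2690.71 × 100 = 115.1369
Fisher = √(L × P) = √(116.9746 × 115.1369) = 116.0521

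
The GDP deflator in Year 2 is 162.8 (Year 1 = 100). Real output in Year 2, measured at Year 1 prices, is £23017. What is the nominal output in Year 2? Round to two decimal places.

Nominal = Real × (Index/100) = 23017 × (162.8/100)
        = 23017 × 1.628 = 37471.6760

37471.68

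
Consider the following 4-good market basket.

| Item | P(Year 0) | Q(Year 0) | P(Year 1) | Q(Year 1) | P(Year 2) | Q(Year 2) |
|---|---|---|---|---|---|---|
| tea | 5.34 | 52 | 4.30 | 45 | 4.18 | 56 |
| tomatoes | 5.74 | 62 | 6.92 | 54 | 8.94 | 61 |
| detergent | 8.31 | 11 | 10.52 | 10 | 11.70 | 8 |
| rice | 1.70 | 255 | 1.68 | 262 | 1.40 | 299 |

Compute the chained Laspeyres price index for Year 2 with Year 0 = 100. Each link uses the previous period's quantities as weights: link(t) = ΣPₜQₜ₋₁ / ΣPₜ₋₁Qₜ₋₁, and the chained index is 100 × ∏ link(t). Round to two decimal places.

107.22

Link Year 0→Year 1:
ΣP(Year 1)Q(Year 0) = 4.30×52 + 6.92×62 + 10.52×11 + 1.68×255 = 223.6 + 429.04 + 115.72 + 428.4 = 1196.76
ΣP(Year 0)Q(Year 0) = 5.34×52 + 5.74×62 + 8.31×11 + 1.70×255 = 277.68 + 355.88 + 91.41 + 433.5 = 1158.47
link = 1196.76/1158.47 = 1.033052
Link Year 1→Year 2:
ΣP(Year 2)Q(Year 1) = 4.18×45 + 8.94×54 + 11.70×10 + 1.40×262 = 188.1 + 482.76 + 117 + 366.8 = 1154.66
ΣP(Year 1)Q(Year 1) = 4.30×45 + 6.92×54 + 10.52×10 + 1.68×262 = 193.5 + 373.68 + 105.2 + 440.16 = 1112.54
link = 1154.66/1112.54 = 1.037859
Chained index = 100 × 1.033052 × 1.037859 = 107.2163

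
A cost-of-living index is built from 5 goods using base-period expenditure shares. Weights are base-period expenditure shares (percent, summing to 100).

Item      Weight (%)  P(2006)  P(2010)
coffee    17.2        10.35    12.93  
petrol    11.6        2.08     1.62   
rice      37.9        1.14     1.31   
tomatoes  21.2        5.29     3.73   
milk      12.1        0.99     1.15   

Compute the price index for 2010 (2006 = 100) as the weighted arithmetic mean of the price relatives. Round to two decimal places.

coffee: 17.2 × (12.93/10.35) = 17.2 × 1.249275 = 21.4875
petrol: 11.6 × (1.62/2.08) = 11.6 × 0.778846 = 9.0346
rice: 37.9 × (1.31/1.14) = 37.9 × 1.149123 = 43.5518
tomatoes: 21.2 × (3.73/5.29) = 21.2 × 0.705104 = 14.9482
milk: 12.1 × (1.15/0.99) = 12.1 × 1.161616 = 14.0556
Index = Σ wᵢ·(p₁ᵢ/p₀ᵢ) = 21.4875 + 9.0346 + 43.5518 + 14.9482 + 14.0556 = 103.0777

103.08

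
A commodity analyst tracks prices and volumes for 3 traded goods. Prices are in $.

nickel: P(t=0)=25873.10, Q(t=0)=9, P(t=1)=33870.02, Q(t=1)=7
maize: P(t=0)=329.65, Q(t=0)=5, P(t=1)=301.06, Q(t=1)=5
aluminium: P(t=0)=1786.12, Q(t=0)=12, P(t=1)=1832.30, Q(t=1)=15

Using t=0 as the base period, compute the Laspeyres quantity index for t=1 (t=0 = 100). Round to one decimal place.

Laspeyres quantity index uses base-period prices as weights.
ΣP(t=0)·Q(t=1) = 25873.10×7 + 329.65×5 + 1786.12×15 = 181111.7 + 1648.25 + 26791.8 = 209551.75
ΣP(t=0)·Q(t=0) = 25873.10×9 + 329.65×5 + 1786.12×12 = 232857.9 + 1648.25 + 21433.44 = 255939.59
Index = 209551.75 / 255939.59 × 100 = 81.8755

81.9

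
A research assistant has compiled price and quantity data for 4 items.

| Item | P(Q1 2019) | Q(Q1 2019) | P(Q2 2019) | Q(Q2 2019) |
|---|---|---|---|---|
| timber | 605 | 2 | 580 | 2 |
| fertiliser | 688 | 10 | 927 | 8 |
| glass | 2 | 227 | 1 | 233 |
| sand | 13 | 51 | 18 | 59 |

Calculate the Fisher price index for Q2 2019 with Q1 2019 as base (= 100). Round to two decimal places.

Laspeyres component (base-period weights):
ΣP(Q2 2019)Q(Q1 2019) = 580×2 + 927×10 + 1×227 + 18×51 = 1160 + 9270 + 227 + 918 = 11575
ΣP(Q1 2019)Q(Q1 2019) = 605×2 + 688×10 + 2×227 + 13×51 = 1210 + 6880 + 454 + 663 = 9207
L = 11575 / 9207 × 100 = 125.7196
Paasche component (current-period weights):
ΣP(Q2 2019)Q(Q2 2019) = 580×2 + 927×8 + 1×233 + 18×59 = 1160 + 7416 + 233 + 1062 = 9871
ΣP(Q1 2019)Q(Q2 2019) = 605×2 + 688×8 + 2×233 + 13×59 = 1210 + 5504 + 466 + 767 = 7947
P = 9871 / 7947 × 100 = 124.2104
Fisher = √(L × P) = √(125.7196 × 124.2104) = 124.9627

124.96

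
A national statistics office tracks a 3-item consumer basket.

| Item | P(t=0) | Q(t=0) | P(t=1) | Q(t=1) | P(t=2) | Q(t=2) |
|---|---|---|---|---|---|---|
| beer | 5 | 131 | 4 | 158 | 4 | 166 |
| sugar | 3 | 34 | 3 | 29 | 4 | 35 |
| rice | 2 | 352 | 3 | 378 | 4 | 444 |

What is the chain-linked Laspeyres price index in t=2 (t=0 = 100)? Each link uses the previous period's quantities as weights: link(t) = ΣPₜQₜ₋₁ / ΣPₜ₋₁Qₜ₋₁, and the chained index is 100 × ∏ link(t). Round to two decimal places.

Link t=0→t=1:
ΣP(t=1)Q(t=0) = 4×131 + 3×34 + 3×352 = 524 + 102 + 1056 = 1682
ΣP(t=0)Q(t=0) = 5×131 + 3×34 + 2×352 = 655 + 102 + 704 = 1461
link = 1682/1461 = 1.151266
Link t=1→t=2:
ΣP(t=2)Q(t=1) = 4×158 + 4×29 + 4×378 = 632 + 116 + 1512 = 2260
ΣP(t=1)Q(t=1) = 4×158 + 3×29 + 3×378 = 632 + 87 + 1134 = 1853
link = 2260/1853 = 1.219644
Chained index = 100 × 1.151266 × 1.219644 = 140.4135

140.41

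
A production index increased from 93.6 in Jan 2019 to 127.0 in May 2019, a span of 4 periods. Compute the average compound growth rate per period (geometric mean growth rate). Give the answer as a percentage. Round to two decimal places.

7.93%

Growth factor = (127.0/93.6)^(1/4) = (1.356838)^(1/4) = 1.079275
Growth rate = 1.079275 − 1 = 0.079275 = 7.9275%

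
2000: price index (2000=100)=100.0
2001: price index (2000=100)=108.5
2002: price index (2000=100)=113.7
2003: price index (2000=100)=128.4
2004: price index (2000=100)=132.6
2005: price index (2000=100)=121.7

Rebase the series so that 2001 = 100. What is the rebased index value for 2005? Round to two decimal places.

112.17

Rebased(2005) = 121.7 / 108.5 × 100 = 112.1659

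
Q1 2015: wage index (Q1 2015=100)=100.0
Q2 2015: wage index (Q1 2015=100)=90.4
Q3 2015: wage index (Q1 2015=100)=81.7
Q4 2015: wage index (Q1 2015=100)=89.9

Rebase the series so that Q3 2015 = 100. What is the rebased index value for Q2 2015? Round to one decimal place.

110.6

Rebased(Q2 2015) = 90.4 / 81.7 × 100 = 110.6487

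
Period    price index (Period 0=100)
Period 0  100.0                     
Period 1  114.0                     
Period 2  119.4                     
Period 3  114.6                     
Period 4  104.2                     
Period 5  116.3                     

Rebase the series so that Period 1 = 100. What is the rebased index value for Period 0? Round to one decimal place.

87.7

Rebased(Period 0) = 100.0 / 114.0 × 100 = 87.7193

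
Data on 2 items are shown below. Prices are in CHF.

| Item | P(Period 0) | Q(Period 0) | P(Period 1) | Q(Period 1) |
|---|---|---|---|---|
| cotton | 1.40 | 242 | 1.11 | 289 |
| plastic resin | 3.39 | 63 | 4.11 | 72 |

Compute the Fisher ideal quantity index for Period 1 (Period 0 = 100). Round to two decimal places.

Laspeyres component (base-period weights):
ΣP(Period 0)Q(Period 1) = 1.40×289 + 3.39×72 = 404.6 + 244.08 = 648.68
ΣP(Period 0)Q(Period 0) = 1.40×242 + 3.39×63 = 338.8 + 213.57 = 552.37
L = 648.68 / 552.37 × 100 = 117.4358
Paasche component (current-period weights):
ΣP(Period 1)Q(Period 1) = 1.11×289 + 4.11×72 = 320.79 + 295.92 = 616.71
ΣP(Period 1)Q(Period 0) = 1.11×242 + 4.11×63 = 268.62 + 258.93 = 527.55
P = 616.71 / 527.55 × 100 = 116.9008
Fisher = √(L × P) = √(117.4358 × 116.9008) = 117.1680

117.17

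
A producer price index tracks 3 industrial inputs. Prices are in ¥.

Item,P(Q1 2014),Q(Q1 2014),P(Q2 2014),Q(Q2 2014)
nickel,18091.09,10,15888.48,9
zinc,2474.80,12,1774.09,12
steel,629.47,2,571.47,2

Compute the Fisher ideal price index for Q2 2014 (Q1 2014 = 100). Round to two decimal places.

85.48

Laspeyres component (base-period weights):
ΣP(Q2 2014)Q(Q1 2014) = 15888.48×10 + 1774.09×12 + 571.47×2 = 158884.8 + 21289.08 + 1142.94 = 181316.82
ΣP(Q1 2014)Q(Q1 2014) = 18091.09×10 + 2474.80×12 + 629.47×2 = 180910.9 + 29697.6 + 1258.94 = 211867.44
L = 181316.82 / 211867.44 × 100 = 85.5803
Paasche component (current-period weights):
ΣP(Q2 2014)Q(Q2 2014) = 15888.48×9 + 1774.09×12 + 571.47×2 = 142996.32 + 21289.08 + 1142.94 = 165428.34
ΣP(Q1 2014)Q(Q2 2014) = 18091.09×9 + 2474.80×12 + 629.47×2 = 162819.81 + 29697.6 + 1258.94 = 193776.35
P = 165428.34 / 193776.35 × 100 = 85.3708
Fisher = √(L × P) = √(85.5803 × 85.3708) = 85.4755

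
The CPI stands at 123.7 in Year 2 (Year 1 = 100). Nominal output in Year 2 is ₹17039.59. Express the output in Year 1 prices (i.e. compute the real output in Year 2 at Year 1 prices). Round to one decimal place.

Real = Nominal ÷ (Index/100) = 17039.59 ÷ (123.7/100)
     = 17039.59 ÷ 1.237 = 13774.9313

13774.9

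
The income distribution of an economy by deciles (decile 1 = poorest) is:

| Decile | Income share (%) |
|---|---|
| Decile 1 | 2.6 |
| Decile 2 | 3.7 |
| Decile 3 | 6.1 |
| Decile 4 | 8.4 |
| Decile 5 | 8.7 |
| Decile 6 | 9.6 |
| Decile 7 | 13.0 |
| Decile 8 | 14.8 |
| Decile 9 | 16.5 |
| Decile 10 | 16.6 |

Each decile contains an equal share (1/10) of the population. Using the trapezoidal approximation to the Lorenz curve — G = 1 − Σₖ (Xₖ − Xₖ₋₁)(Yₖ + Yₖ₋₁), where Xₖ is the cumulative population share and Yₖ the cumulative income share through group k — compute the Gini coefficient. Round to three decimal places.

Cumulative income shares Yₖ: 0.0260, 0.0630, 0.1240, 0.2080, 0.2950, 0.3910, 0.5210, 0.6690, 0.8340, 1.0000
Σ (Xₖ−Xₖ₋₁)(Yₖ+Yₖ₋₁) = (1/10)(0.0260+0.0000) + (1/10)(0.0630+0.0260) + (1/10)(0.1240+0.0630) + (1/10)(0.2080+0.1240) + (1/10)(0.2950+0.2080) + (1/10)(0.3910+0.2950) + (1/10)(0.5210+0.3910) + (1/10)(0.6690+0.5210) + (1/10)(0.8340+0.6690) + (1/10)(1.0000+0.8340)
  = 0.0026 + 0.0089 + 0.0187 + 0.0332 + 0.0503 + 0.0686 + 0.0912 + 0.1190 + 0.1503 + 0.1834 = 0.7262
G = 1 − 0.7262 = 0.2738

0.274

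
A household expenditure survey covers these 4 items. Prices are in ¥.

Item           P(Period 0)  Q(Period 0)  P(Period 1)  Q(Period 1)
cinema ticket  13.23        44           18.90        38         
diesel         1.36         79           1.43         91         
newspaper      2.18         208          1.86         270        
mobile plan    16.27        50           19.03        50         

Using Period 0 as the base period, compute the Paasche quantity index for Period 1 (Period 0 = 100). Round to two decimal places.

100.84

Paasche quantity index uses current-period prices as weights.
ΣP(Period 1)·Q(Period 1) = 18.90×38 + 1.43×91 + 1.86×270 + 19.03×50 = 718.2 + 130.13 + 502.2 + 951.5 = 2302.03
ΣP(Period 1)·Q(Period 0) = 18.90×44 + 1.43×79 + 1.86×208 + 19.03×50 = 831.6 + 112.97 + 386.88 + 951.5 = 2282.95
Index = 2302.03 / 2282.95 × 100 = 100.8358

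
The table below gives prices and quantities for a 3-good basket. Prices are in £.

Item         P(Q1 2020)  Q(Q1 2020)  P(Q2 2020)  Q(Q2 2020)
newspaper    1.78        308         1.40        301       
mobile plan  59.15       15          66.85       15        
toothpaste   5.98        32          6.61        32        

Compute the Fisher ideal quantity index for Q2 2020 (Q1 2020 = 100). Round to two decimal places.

99.32

Laspeyres component (base-period weights):
ΣP(Q1 2020)Q(Q2 2020) = 1.78×301 + 59.15×15 + 5.98×32 = 535.78 + 887.25 + 191.36 = 1614.39
ΣP(Q1 2020)Q(Q1 2020) = 1.78×308 + 59.15×15 + 5.98×32 = 548.24 + 887.25 + 191.36 = 1626.85
L = 1614.39 / 1626.85 × 100 = 99.2341
Paasche component (current-period weights):
ΣP(Q2 2020)Q(Q2 2020) = 1.40×301 + 66.85×15 + 6.61×32 = 421.4 + 1002.75 + 211.52 = 1635.67
ΣP(Q2 2020)Q(Q1 2020) = 1.40×308 + 66.85×15 + 6.61×32 = 431.2 + 1002.75 + 211.52 = 1645.47
P = 1635.67 / 1645.47 × 100 = 99.4044
Fisher = √(L × P) = √(99.2341 × 99.4044) = 99.3192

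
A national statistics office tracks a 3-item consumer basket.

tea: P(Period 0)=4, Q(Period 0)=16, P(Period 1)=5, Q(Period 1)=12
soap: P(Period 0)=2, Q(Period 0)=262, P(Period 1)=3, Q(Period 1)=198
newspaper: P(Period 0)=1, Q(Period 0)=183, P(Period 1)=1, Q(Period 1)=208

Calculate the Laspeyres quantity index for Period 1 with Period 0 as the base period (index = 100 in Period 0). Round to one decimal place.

Laspeyres quantity index uses base-period prices as weights.
ΣP(Period 0)·Q(Period 1) = 4×12 + 2×198 + 1×208 = 48 + 396 + 208 = 652
ΣP(Period 0)·Q(Period 0) = 4×16 + 2×262 + 1×183 = 64 + 524 + 183 = 771
Index = 652 / 771 × 100 = 84.5655

84.6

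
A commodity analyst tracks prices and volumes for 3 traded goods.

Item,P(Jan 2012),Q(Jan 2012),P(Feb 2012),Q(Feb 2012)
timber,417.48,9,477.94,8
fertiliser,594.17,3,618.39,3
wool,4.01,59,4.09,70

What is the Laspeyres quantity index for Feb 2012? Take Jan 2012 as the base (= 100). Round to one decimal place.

93.5

Laspeyres quantity index uses base-period prices as weights.
ΣP(Jan 2012)·Q(Feb 2012) = 417.48×8 + 594.17×3 + 4.01×70 = 3339.84 + 1782.51 + 280.7 = 5403.05
ΣP(Jan 2012)·Q(Jan 2012) = 417.48×9 + 594.17×3 + 4.01×59 = 3757.32 + 1782.51 + 236.59 = 5776.42
Index = 5403.05 / 5776.42 × 100 = 93.5363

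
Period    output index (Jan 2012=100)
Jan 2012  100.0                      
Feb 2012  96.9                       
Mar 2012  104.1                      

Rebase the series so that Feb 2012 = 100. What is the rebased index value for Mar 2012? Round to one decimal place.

107.4

Rebased(Mar 2012) = 104.1 / 96.9 × 100 = 107.4303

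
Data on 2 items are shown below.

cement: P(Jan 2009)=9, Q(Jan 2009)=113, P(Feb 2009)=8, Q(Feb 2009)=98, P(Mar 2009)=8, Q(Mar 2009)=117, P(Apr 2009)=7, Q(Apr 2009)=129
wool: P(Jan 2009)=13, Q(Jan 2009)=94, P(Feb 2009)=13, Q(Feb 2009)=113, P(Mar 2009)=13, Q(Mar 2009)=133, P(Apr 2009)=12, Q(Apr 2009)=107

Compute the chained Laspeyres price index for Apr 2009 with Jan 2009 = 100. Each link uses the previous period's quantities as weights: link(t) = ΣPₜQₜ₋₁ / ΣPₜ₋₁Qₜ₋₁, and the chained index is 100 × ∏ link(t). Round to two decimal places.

86.05

Link Jan 2009→Feb 2009:
ΣP(Feb 2009)Q(Jan 2009) = 8×113 + 13×94 = 904 + 1222 = 2126
ΣP(Jan 2009)Q(Jan 2009) = 9×113 + 13×94 = 1017 + 1222 = 2239
link = 2126/2239 = 0.949531
Link Feb 2009→Mar 2009:
ΣP(Mar 2009)Q(Feb 2009) = 8×98 + 13×113 = 784 + 1469 = 2253
ΣP(Feb 2009)Q(Feb 2009) = 8×98 + 13×113 = 784 + 1469 = 2253
link = 2253/2253 = 1.000000
Link Mar 2009→Apr 2009:
ΣP(Apr 2009)Q(Mar 2009) = 7×117 + 12×133 = 819 + 1596 = 2415
ΣP(Mar 2009)Q(Mar 2009) = 8×117 + 13×133 = 936 + 1729 = 2665
link = 2415/2665 = 0.906191
Chained index = 100 × 0.949531 × 1.000000 × 0.906191 = 86.0457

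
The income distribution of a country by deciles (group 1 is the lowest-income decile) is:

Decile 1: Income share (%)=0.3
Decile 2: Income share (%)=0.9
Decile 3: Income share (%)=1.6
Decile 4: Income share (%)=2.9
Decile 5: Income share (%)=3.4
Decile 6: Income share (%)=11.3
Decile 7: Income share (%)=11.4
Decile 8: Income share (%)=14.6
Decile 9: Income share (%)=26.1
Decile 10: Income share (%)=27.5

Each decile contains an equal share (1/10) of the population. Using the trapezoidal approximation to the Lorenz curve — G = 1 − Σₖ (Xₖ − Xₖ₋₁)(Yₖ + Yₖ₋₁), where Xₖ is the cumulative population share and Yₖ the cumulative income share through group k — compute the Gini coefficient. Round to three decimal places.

0.520

Cumulative income shares Yₖ: 0.0030, 0.0120, 0.0280, 0.0570, 0.0910, 0.2040, 0.3180, 0.4640, 0.7250, 1.0000
Σ (Xₖ−Xₖ₋₁)(Yₖ+Yₖ₋₁) = (1/10)(0.0030+0.0000) + (1/10)(0.0120+0.0030) + (1/10)(0.0280+0.0120) + (1/10)(0.0570+0.0280) + (1/10)(0.0910+0.0570) + (1/10)(0.2040+0.0910) + (1/10)(0.3180+0.2040) + (1/10)(0.4640+0.3180) + (1/10)(0.7250+0.4640) + (1/10)(1.0000+0.7250)
  = 0.0003 + 0.0015 + 0.0040 + 0.0085 + 0.0148 + 0.0295 + 0.0522 + 0.0782 + 0.1189 + 0.1725 = 0.4804
G = 1 − 0.4804 = 0.5196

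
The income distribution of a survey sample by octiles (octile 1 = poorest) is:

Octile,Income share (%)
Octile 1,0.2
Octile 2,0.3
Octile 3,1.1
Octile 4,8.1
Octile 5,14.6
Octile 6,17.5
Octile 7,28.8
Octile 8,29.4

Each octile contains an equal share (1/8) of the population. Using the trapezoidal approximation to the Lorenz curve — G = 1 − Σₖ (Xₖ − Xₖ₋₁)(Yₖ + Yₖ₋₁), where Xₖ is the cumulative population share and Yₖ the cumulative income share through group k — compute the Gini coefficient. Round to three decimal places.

0.503

Cumulative income shares Yₖ: 0.0020, 0.0050, 0.0160, 0.0970, 0.2430, 0.4180, 0.7060, 1.0000
Σ (Xₖ−Xₖ₋₁)(Yₖ+Yₖ₋₁) = (1/8)(0.0020+0.0000) + (1/8)(0.0050+0.0020) + (1/8)(0.0160+0.0050) + (1/8)(0.0970+0.0160) + (1/8)(0.2430+0.0970) + (1/8)(0.4180+0.2430) + (1/8)(0.7060+0.4180) + (1/8)(1.0000+0.7060)
  = 0.0003 + 0.0009 + 0.0026 + 0.0141 + 0.0425 + 0.0826 + 0.1405 + 0.2132 = 0.4967
G = 1 − 0.4967 = 0.5032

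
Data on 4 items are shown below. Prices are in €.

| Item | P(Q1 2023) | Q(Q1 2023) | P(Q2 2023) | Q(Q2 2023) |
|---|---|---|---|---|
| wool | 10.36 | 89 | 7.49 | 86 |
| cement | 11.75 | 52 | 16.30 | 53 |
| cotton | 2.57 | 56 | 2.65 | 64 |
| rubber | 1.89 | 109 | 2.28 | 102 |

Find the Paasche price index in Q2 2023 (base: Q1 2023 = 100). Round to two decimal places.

Paasche price index uses current-period quantities as weights.
ΣP(Q2 2023)·Q(Q2 2023) = 7.49×86 + 16.30×53 + 2.65×64 + 2.28×102 = 644.14 + 863.9 + 169.6 + 232.56 = 1910.2
ΣP(Q1 2023)·Q(Q2 2023) = 10.36×86 + 11.75×53 + 2.57×64 + 1.89×102 = 890.96 + 622.75 + 164.48 + 192.78 = 1870.97
Index = 1910.2 / 1870.97 × 100 = 102.0968

102.10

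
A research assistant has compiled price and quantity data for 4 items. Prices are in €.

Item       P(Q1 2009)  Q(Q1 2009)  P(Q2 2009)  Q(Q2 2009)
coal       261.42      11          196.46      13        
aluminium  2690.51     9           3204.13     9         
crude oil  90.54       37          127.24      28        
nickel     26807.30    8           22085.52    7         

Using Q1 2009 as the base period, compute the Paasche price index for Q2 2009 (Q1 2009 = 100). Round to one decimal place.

87.0

Paasche price index uses current-period quantities as weights.
ΣP(Q2 2009)·Q(Q2 2009) = 196.46×13 + 3204.13×9 + 127.24×28 + 22085.52×7 = 2553.98 + 28837.17 + 3562.72 + 154598.64 = 189552.51
ΣP(Q1 2009)·Q(Q2 2009) = 261.42×13 + 2690.51×9 + 90.54×28 + 26807.30×7 = 3398.46 + 24214.59 + 2535.12 + 187651.1 = 217799.27
Index = 189552.51 / 217799.27 × 100 = 87.0308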